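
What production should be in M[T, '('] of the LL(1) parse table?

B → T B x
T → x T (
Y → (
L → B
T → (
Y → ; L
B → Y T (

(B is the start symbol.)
To find M[T, '('], we find productions for T where '(' is in the predict set (PREDICT(N → α) = (FIRST(α) \ {ε}) ∪ (FOLLOW(N) if α ⇒* ε)).

T → x T (: PREDICT = { 'x' }
T → (: PREDICT = { '(' }
  '(' is in predict set, so this production goes in M[T, '(']

M[T, '('] = T → (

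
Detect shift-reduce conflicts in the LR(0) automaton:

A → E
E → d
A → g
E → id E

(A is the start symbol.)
Augment with A' → A and build the canonical LR(0) collection (I0 = CLOSURE({[A' → . A]}), then GOTO on every symbol after a dot until no new states appear). It has 7 states:
  I0: { [A → . E], [A → . g], [A' → . A], [E → . d], [E → . id E] }  — shift
  I1: { [A' → A .] }  — accept
  I2: { [A → E .] }  — reduce
  I3: { [E → d .] }  — reduce
  I4: { [A → g .] }  — reduce
  I5: { [E → . d], [E → . id E], [E → id . E] }  — shift
  I6: { [E → id E .] }  — reduce

No state contains both a complete item and a shift item.

Answer: No shift-reduce conflicts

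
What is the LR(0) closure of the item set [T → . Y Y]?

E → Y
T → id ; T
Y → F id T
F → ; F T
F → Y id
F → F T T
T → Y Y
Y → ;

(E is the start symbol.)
{ [F → . ; F T], [F → . F T T], [F → . Y id], [T → . Y Y], [Y → . ;], [Y → . F id T] }

To compute CLOSURE, for each item [A → α.Bβ] where B is a non-terminal, add [B → .γ] for all productions B → γ; repeat for the newly added items until nothing changes.

Start with: [T → . Y Y]
  [T → . Y Y] has the dot before Y: add [Y → . F id T], [Y → . ;]
  [Y → . F id T] has the dot before F: add [F → . ; F T], [F → . Y id], [F → . F T T]
No further items can be added.

CLOSURE = { [F → . ; F T], [F → . F T T], [F → . Y id], [T → . Y Y], [Y → . ;], [Y → . F id T] }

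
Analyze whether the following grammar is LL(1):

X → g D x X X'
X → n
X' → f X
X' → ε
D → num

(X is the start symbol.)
Relevant sets:
  FOLLOW(X') = { $, 'f' }

For X:
  PREDICT(X → g D x X X') = { 'g' }
  PREDICT(X → n) = { 'n' }
For X':
  PREDICT(X' → f X) = { 'f' }
  PREDICT(X' → ε) = { $, 'f' }
D has a single production, so nothing to check there.

Conflict found: Predict set conflict for X': { 'f' }
The grammar is NOT LL(1).

Answer: No. Predict set conflict for X': { 'f' }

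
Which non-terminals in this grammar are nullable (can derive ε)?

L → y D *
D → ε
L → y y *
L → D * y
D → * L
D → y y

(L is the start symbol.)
ε-productions: D → ε
So D is immediately nullable.
No further non-terminal can be added: every production for the remaining non-terminals contains a terminal or a non-nullable non-terminal.
Nullable = { 'D' }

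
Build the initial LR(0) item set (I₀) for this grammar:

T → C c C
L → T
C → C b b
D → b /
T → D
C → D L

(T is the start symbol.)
{ [C → . C b b], [C → . D L], [D → . b /], [T → . C c C], [T → . D], [T' → . T] }

First, augment the grammar with T' → T
I₀ = CLOSURE({ [T' → . T] }):
  [T' → . T] has the dot before T: add [T → . C c C], [T → . D]
  [T → . C c C] has the dot before C: add [C → . C b b], [C → . D L]
  [T → . D] has the dot before D: add [D → . b /]
No further items can be added.

I₀ = { [C → . C b b], [C → . D L], [D → . b /], [T → . C c C], [T → . D], [T' → . T] }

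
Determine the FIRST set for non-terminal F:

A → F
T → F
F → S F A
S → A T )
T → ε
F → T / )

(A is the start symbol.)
To compute FIRST(F), examine every production with F on the left-hand side, reading each right-hand side left to right until a non-nullable symbol is reached.

FIRST sets of the other non-terminals involved (by the same procedure, iterated to a fixed point):
  FIRST(S) = { '/' }
  FIRST(T) = { '/', ε }

From F → S F A:
  - S is a non-terminal: add FIRST(S) \ {ε} = { '/' }
    S is not nullable, so stop
From F → T / ):
  - T is a non-terminal: add FIRST(T) \ {ε} = { '/' }
    T is nullable, so continue to the next symbol
  - '/' is a terminal: add '/' and stop

Collecting: FIRST(F) = { '/' }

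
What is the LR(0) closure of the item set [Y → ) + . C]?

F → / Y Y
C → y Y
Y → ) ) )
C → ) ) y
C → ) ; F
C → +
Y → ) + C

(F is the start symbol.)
Start with: [Y → ) + . C]
  [Y → ) + . C] has the dot before C: add [C → . y Y], [C → . ) ) y], [C → . ) ; F], [C → . +]
No further items can be added.

CLOSURE = { [C → . ) ) y], [C → . ) ; F], [C → . +], [C → . y Y], [Y → ) + . C] }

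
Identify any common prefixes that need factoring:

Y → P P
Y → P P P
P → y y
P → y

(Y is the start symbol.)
Left-factoring is needed when two productions for the same non-terminal
share a common prefix on the right-hand side.

Productions for Y:
  Y → P P
  Y → P P P
Productions for P:
  P → y y
  P → y

Found common prefix 'P P' in productions for Y
Found common prefix 'y' in productions for P

Answer: Yes, Y has productions with common prefix 'P P'; P has productions with common prefix 'y'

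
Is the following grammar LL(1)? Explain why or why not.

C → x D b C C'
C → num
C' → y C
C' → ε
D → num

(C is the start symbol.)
Relevant sets:
  FOLLOW(C') = { $, 'y' }

For C:
  PREDICT(C → x D b C C') = { 'x' }
  PREDICT(C → num) = { 'num' }
For C':
  PREDICT(C' → y C) = { 'y' }
  PREDICT(C' → ε) = { $, 'y' }
D has a single production, so nothing to check there.

Conflict found: Predict set conflict for C': { 'y' }
The grammar is NOT LL(1).

Answer: No. Predict set conflict for C': { 'y' }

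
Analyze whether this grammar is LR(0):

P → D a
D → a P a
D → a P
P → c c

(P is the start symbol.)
A grammar is LR(0) if no state in the canonical LR(0) collection has:
  - both a shift item (dot before a terminal) and a complete item (shift-reduce conflict), or
  - two or more complete items (reduce-reduce conflict; the accept item [P' → P .] counts as a complete item here).

Augment with P' → P and build the canonical LR(0) collection (I0 = CLOSURE({[P' → . P]}), then GOTO on every symbol after a dot until no new states appear). It has 9 states:
  I0: { [D → . a P a], [D → . a P], [P → . D a], [P → . c c], [P' → . P] }  — shift
  I1: { [P → D . a] }  — shift
  I2: { [P' → P .] }  — accept
  I3: { [D → . a P a], [D → . a P], [D → a . P a], [D → a . P], [P → . D a], [P → . c c] }  — shift
  I4: { [P → c . c] }  — shift
  I5: { [P → c c .] }  — reduce
  I6: { [D → a P . a], [D → a P .] }  — shift, reduce
  I7: { [D → a P a .] }  — reduce
  I8: { [P → D a .] }  — reduce

Conflict in state I6:
  Shift-reduce conflict between [D → a P .] and [D → a P . a]
So the grammar is NOT LR(0).

Answer: No. Shift-reduce conflict between [D → a P .] and [D → a P . a]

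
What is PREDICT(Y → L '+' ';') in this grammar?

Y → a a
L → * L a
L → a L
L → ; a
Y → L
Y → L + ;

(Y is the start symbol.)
{ '*', ';', 'a' }

PREDICT(Y → L '+' ';') = (FIRST(RHS) \ {ε}) ∪ (FOLLOW(Y) if ε ∈ FIRST(RHS), i.e. RHS ⇒* ε)
FIRST(L) = { '*', ';', 'a' }
FIRST(L '+' ';') = { '*', ';', 'a' }
ε ∉ FIRST(L '+' ';'), so FOLLOW(Y) is not added.
PREDICT(Y → L '+' ';') = { '*', ';', 'a' }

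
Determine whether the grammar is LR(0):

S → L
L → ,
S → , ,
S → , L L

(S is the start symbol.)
No. Shift-reduce conflict between [L → , .] and [L → . ,]

Augment with S' → S and build the canonical LR(0) collection (I0 = CLOSURE({[S' → . S]}), then GOTO on every symbol after a dot until no new states appear). It has 8 states:
  I0: { [L → . ,], [S → . , ,], [S → . , L L], [S → . L], [S' → . S] }  — shift
  I1: { [L → , .], [L → . ,], [S → , . ,], [S → , . L L] }  — shift, reduce
  I2: { [S → L .] }  — reduce
  I3: { [S' → S .] }  — accept
  I4: { [L → , .], [S → , , .] }  — 2 reduces
  I5: { [L → . ,], [S → , L . L] }  — shift
  I6: { [L → , .] }  — reduce
  I7: { [S → , L L .] }  — reduce

Conflict in state I1:
  Shift-reduce conflict between [L → , .] and [L → . ,]
So the grammar is NOT LR(0).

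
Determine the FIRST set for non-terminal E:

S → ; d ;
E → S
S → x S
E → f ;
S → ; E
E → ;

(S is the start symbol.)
To compute FIRST(E), examine every production with E on the left-hand side, reading each right-hand side left to right until a non-nullable symbol is reached.

FIRST sets of the other non-terminals involved (by the same procedure, iterated to a fixed point):
  FIRST(S) = { ';', 'x' }

From E → S:
  - S is a non-terminal: add FIRST(S) \ {ε} = { ';', 'x' }
    S is not nullable, so stop
From E → f ;:
  - f is a terminal: add 'f' and stop
From E → ;:
  - ';' is a terminal: add ';' and stop

Collecting: FIRST(E) = { ';', 'f', 'x' }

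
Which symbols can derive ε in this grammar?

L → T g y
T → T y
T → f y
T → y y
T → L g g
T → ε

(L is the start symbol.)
{ 'T' }

ε-productions: T → ε
So T is immediately nullable.
No further non-terminal can be added: every production for the remaining non-terminals contains a terminal or a non-nullable non-terminal.
Nullable = { 'T' }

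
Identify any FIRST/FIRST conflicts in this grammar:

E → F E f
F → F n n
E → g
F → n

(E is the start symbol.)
Yes. F → F n n / F → n on { 'n' }

FIRST sets of the non-terminals at (or reachable through a nullable prefix from) the front of some alternative:
  FIRST(F) = { 'n' }

Productions for E:
  E → F E f: FIRST = { 'n' }
  E → g: FIRST = { 'g' }
Productions for F:
  F → F n n: FIRST = { 'n' }
  F → n: FIRST = { 'n' }

Conflict for F: F → F n n and F → n
  Overlap: { 'n' }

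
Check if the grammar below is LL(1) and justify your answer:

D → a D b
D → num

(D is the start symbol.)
Yes, the grammar is LL(1).

For D:
  PREDICT(D → a D b) = { 'a' }
  PREDICT(D → num) = { 'num' }

All predict sets are disjoint. The grammar IS LL(1).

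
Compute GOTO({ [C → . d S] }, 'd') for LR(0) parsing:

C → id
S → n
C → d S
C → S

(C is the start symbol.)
GOTO(I, 'd') = CLOSURE({ [A → αX.β] : [A → α.Xβ] ∈ I, X = 'd' })

Items with dot before 'd', with the dot advanced:
  [C → . d S] → [C → d . S]
Closure of the advanced items:
  [C → d . S] has the dot before S: add [S → . n]

GOTO = { [C → d . S], [S → . n] }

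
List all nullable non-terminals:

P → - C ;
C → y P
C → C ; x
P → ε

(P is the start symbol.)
{ 'P' }

A non-terminal is nullable if it can derive ε (the empty string): either it has an ε-production, or it has a production whose right-hand side consists entirely of nullable non-terminals.

ε-productions: P → ε
So P is immediately nullable.
No further non-terminal can be added: every production for the remaining non-terminals contains a terminal or a non-nullable non-terminal.
Nullable = { 'P' }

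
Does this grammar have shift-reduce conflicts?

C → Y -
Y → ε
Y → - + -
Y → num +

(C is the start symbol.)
Augment with C' → C and build the canonical LR(0) collection (I0 = CLOSURE({[C' → . C]}), then GOTO on every symbol after a dot until no new states appear). It has 9 states:
  I0: { [C → . Y -], [C' → . C], [Y → . - + -], [Y → . num +], [Y → .] }  — shift, reduce
  I1: { [Y → - . + -] }  — shift
  I2: { [C' → C .] }  — accept
  I3: { [C → Y . -] }  — shift
  I4: { [Y → num . +] }  — shift
  I5: { [Y → num + .] }  — reduce
  I6: { [C → Y - .] }  — reduce
  I7: { [Y → - + . -] }  — shift
  I8: { [Y → - + - .] }  — reduce

I0 contains reduce item [Y → .] and shift items [Y → . - + -], [Y → . num +] — shift-reduce conflict.

Answer: Yes — I0: [Y → .] vs [Y → . - + -]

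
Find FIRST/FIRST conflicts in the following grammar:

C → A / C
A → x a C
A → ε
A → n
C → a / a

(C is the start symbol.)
No FIRST/FIRST conflicts.

A FIRST/FIRST conflict occurs when two productions N → α and N → β for the same non-terminal have FIRST(α) ∩ FIRST(β) ≠ ∅ (with ε ∈ FIRST of a nullable right-hand side, so two nullable alternatives also conflict).

FIRST sets of the non-terminals at (or reachable through a nullable prefix from) the front of some alternative:
  FIRST(A) = { 'n', 'x', ε }

Productions for C:
  C → A / C: FIRST = { '/', 'n', 'x' }
  C → a / a: FIRST = { 'a' }
Productions for A:
  A → x a C: FIRST = { 'x' }
  A → ε: FIRST = { ε }
  A → n: FIRST = { 'n' }

All alternatives of each non-terminal have pairwise disjoint FIRST sets.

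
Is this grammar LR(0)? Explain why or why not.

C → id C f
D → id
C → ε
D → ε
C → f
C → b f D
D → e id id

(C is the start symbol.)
No. Shift-reduce conflict between [C → .] and [C → . b f D]

A grammar is LR(0) if no state in the canonical LR(0) collection has:
  - both a shift item (dot before a terminal) and a complete item (shift-reduce conflict), or
  - two or more complete items (reduce-reduce conflict; the accept item [C' → C .] counts as a complete item here).

Augment with C' → C and build the canonical LR(0) collection (I0 = CLOSURE({[C' → . C]}), then GOTO on every symbol after a dot until no new states appear). It has 13 states:
  I0: { [C → . b f D], [C → . f], [C → . id C f], [C → .], [C' → . C] }  — shift, reduce
  I1: { [C' → C .] }  — accept
  I2: { [C → b . f D] }  — shift
  I3: { [C → f .] }  — reduce
  I4: { [C → . b f D], [C → . f], [C → . id C f], [C → .], [C → id . C f] }  — shift, reduce
  I5: { [C → id C . f] }  — shift
  I6: { [C → id C f .] }  — reduce
  I7: { [C → b f . D], [D → . e id id], [D → . id], [D → .] }  — shift, reduce
  I8: { [C → b f D .] }  — reduce
  I9: { [D → e . id id] }  — shift
  I10: { [D → id .] }  — reduce
  I11: { [D → e id . id] }  — shift
  I12: { [D → e id id .] }  — reduce

Conflict in state I0:
  Shift-reduce conflict between [C → .] and [C → . b f D]
So the grammar is NOT LR(0).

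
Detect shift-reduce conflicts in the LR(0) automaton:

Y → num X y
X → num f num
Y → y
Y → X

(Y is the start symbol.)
No shift-reduce conflicts

Augment with Y' → Y and build the canonical LR(0) collection (I0 = CLOSURE({[Y' → . Y]}), then GOTO on every symbol after a dot until no new states appear). It has 10 states:
  I0: { [X → . num f num], [Y → . X], [Y → . num X y], [Y → . y], [Y' → . Y] }  — shift
  I1: { [Y → X .] }  — reduce
  I2: { [Y' → Y .] }  — accept
  I3: { [X → . num f num], [X → num . f num], [Y → num . X y] }  — shift
  I4: { [Y → y .] }  — reduce
  I5: { [Y → num X . y] }  — shift
  I6: { [X → num f . num] }  — shift
  I7: { [X → num . f num] }  — shift
  I8: { [X → num f num .] }  — reduce
  I9: { [Y → num X y .] }  — reduce

No state contains both a complete item and a shift item.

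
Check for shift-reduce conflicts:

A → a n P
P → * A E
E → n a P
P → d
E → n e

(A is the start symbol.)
No shift-reduce conflicts

Augment with A' → A and build the canonical LR(0) collection (I0 = CLOSURE({[A' → . A]}), then GOTO on every symbol after a dot until no new states appear). It has 13 states:
  I0: { [A → . a n P], [A' → . A] }  — shift
  I1: { [A' → A .] }  — accept
  I2: { [A → a . n P] }  — shift
  I3: { [A → a n . P], [P → . * A E], [P → . d] }  — shift
  I4: { [A → . a n P], [P → * . A E] }  — shift
  I5: { [A → a n P .] }  — reduce
  I6: { [P → d .] }  — reduce
  I7: { [E → . n a P], [E → . n e], [P → * A . E] }  — shift
  I8: { [P → * A E .] }  — reduce
  I9: { [E → n . a P], [E → n . e] }  — shift
  I10: { [E → n a . P], [P → . * A E], [P → . d] }  — shift
  I11: { [E → n e .] }  — reduce
  I12: { [E → n a P .] }  — reduce

No state contains both a complete item and a shift item.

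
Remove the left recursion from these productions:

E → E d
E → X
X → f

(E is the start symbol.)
E is directly left-recursive. The standard transformation for
  A → A α₁ | ... | A α_m | β₁ | ... | β_n
is
  A  → β₁ A' | ... | β_n A'
  A' → α₁ A' | ... | α_m A' | ε

E → X becomes E → X E'
E → E d becomes E' → d E'
Add E' → ε

Productions for other non-terminals are unchanged:
  X → f

Resulting grammar:
E → X E'
E' → d E'
E' → ε
X → f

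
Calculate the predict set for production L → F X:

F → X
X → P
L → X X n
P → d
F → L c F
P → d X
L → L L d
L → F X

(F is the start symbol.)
PREDICT(L → F X) = (FIRST(RHS) \ {ε}) ∪ (FOLLOW(L) if ε ∈ FIRST(RHS), i.e. RHS ⇒* ε)
FIRST(F) = { 'd' }
FIRST(F X) = { 'd' }
ε ∉ FIRST(F X), so FOLLOW(L) is not added.
PREDICT(L → F X) = { 'd' }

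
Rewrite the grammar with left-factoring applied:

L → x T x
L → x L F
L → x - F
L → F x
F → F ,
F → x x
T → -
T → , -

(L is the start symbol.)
L → x L'
L' → T x
L' → L F
L' → - F
L → F x
F → F ,
F → x x
T → -
T → , -

Left-factoring transforms A → αβ₁ | αβ₂ into A → αA' and A' → β₁ | β₂
(α is the longest common prefix among the alternatives). Repeat until
no nonterminal has two alternatives with a common prefix.

Round 1: L has alternatives sharing prefix 'x'. Introduce L': L → x L'
  Add: L' → T x
  Add: L' → L F
  Add: L' → - F

No remaining common prefixes — done.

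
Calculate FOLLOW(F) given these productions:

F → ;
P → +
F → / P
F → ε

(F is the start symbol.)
To compute FOLLOW(F), find every occurrence of F on a right-hand side N → α F β: add FIRST(β) \ {ε}, and if β is empty or nullable also add FOLLOW(N). Iterate to a fixed point.

F is the start symbol, so $ ∈ FOLLOW(F).
F does not occur on any right-hand side.

Taking the union: FOLLOW(F) = { $ }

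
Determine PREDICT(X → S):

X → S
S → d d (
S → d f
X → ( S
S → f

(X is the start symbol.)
{ 'd', 'f' }

PREDICT(X → S) = (FIRST(RHS) \ {ε}) ∪ (FOLLOW(X) if ε ∈ FIRST(RHS), i.e. RHS ⇒* ε)
FIRST(S) = { 'd', 'f' }
FIRST(S) = { 'd', 'f' }
ε ∉ FIRST(S), so FOLLOW(X) is not added.
PREDICT(X → S) = { 'd', 'f' }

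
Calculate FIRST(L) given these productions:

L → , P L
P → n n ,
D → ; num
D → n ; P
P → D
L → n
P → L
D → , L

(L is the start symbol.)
{ ',', 'n' }

From L → , P L:
  - ',' is a terminal: add ',' and stop
From L → n:
  - n is a terminal: add 'n' and stop

Collecting: FIRST(L) = { ',', 'n' }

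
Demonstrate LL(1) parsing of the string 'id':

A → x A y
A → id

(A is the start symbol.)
Stack is shown with the top on the left.

Stack  Input  Action
--------------------
A $    id $   output A → id
id $   id $   match 'id'
$      $      accept

The string is accepted.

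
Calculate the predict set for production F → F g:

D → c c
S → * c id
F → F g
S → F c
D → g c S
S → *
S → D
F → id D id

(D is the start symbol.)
PREDICT(F → F g) = (FIRST(RHS) \ {ε}) ∪ (FOLLOW(F) if ε ∈ FIRST(RHS), i.e. RHS ⇒* ε)
FIRST(F) = { 'id' }
FIRST(F g) = { 'id' }
ε ∉ FIRST(F g), so FOLLOW(F) is not added.
PREDICT(F → F g) = { 'id' }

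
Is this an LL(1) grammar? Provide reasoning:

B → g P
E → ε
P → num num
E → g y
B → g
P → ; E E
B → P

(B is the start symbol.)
No. Predict set conflict for B: { 'g' }

A grammar is LL(1) if for each non-terminal N with multiple productions, the predict sets of those productions are pairwise disjoint, where PREDICT(N → α) = (FIRST(α) \ {ε}) ∪ (FOLLOW(N) if α ⇒* ε).

Relevant sets:
  FIRST(P) = { ';', 'num' }
  FOLLOW(E) = { $, 'g' }

For B:
  PREDICT(B → g P) = { 'g' }
  PREDICT(B → g) = { 'g' }
  PREDICT(B → P) = { ';', 'num' }
For E:
  PREDICT(E → ε) = { $, 'g' }
  PREDICT(E → g y) = { 'g' }
For P:
  PREDICT(P → num num) = { 'num' }
  PREDICT(P → ';' E E) = { ';' }

Conflict found: Predict set conflict for B: { 'g' }
The grammar is NOT LL(1).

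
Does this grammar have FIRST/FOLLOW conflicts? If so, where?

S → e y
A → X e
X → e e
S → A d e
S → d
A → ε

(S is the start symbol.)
Nullable non-terminals: A.
FIRST sets used below: FIRST(X) = { 'e' }

A: nullable alternative(s) A → ε; FOLLOW(A) = { 'd' }
  A → X e: FIRST \ {ε} = { 'e' } — disjoint from FOLLOW(A)
  A → ε: FIRST \ {ε} = { } — this is the only nullable alternative, skip

S, X have no nullable alternative, so no FIRST/FOLLOW check is needed there.

No FIRST/FOLLOW conflicts found.

Answer: No FIRST/FOLLOW conflicts.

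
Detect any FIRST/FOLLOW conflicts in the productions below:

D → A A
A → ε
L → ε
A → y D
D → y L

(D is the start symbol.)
Yes. D → y L with FOLLOW(D) on { 'y' }; A → y D with FOLLOW(A) on { 'y' }

A FIRST/FOLLOW conflict occurs when a non-terminal N has a nullable alternative N → β (β ⇒* ε) and another alternative N → α with FIRST(α) ∩ FOLLOW(N) ≠ ∅: on such a lookahead the parser cannot decide between expanding α and letting N vanish via β.

Nullable non-terminals: A, D, L.
FIRST sets used below: FIRST(A) = { 'y', ε }

A: nullable alternative(s) A → ε; FOLLOW(A) = { $, 'y' }
  A → ε: FIRST \ {ε} = { } — this is the only nullable alternative, skip
  A → y D: FIRST \ {ε} = { 'y' } — overlaps FOLLOW(A) on { 'y' }: CONFLICT

D: nullable alternative(s) D → A A; FOLLOW(D) = { $, 'y' }
  D → A A: FIRST \ {ε} = { 'y' } — this is the only nullable alternative, skip
  D → y L: FIRST \ {ε} = { 'y' } — overlaps FOLLOW(D) on { 'y' }: CONFLICT
L has a nullable alternative but only one production, so nothing to check.

So the grammar has 2 FIRST/FOLLOW conflicts (marked CONFLICT above).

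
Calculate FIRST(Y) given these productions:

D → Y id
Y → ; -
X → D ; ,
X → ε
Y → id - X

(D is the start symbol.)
From Y → ; -:
  - ';' is a terminal: add ';' and stop
From Y → id - X:
  - id is a terminal: add 'id' and stop

Collecting: FIRST(Y) = { ';', 'id' }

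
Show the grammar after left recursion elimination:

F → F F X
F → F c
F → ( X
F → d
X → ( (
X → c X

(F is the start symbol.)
F is directly left-recursive. The standard transformation for
  A → A α₁ | ... | A α_m | β₁ | ... | β_n
is
  A  → β₁ A' | ... | β_n A'
  A' → α₁ A' | ... | α_m A' | ε

F → ( X becomes F → ( X F'
F → d becomes F → d F'
F → F F X becomes F' → F X F'
F → F c becomes F' → c F'
Add F' → ε

Productions for other non-terminals are unchanged:
  X → ( (
  X → c X

Resulting grammar:
F → ( X F'
F → d F'
F' → F X F'
F' → c F'
F' → ε
X → ( (
X → c X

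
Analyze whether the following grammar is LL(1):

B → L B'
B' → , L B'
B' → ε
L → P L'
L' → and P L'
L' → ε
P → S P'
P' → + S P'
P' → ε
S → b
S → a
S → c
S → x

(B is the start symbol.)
Yes, the grammar is LL(1).

Relevant sets:
  FOLLOW(B') = { $ }
  FOLLOW(L') = { $, ',' }
  FOLLOW(P') = { $, ',', 'and' }

For B':
  PREDICT(B' → ',' L B') = { ',' }
  PREDICT(B' → ε) = { $ }
For L':
  PREDICT(L' → and P L') = { 'and' }
  PREDICT(L' → ε) = { $, ',' }
For P':
  PREDICT(P' → '+' S P') = { '+' }
  PREDICT(P' → ε) = { $, ',', 'and' }
For S:
  PREDICT(S → b) = { 'b' }
  PREDICT(S → a) = { 'a' }
  PREDICT(S → c) = { 'c' }
  PREDICT(S → x) = { 'x' }
B, L, P have a single production, so nothing to check there.

All predict sets are disjoint. The grammar IS LL(1).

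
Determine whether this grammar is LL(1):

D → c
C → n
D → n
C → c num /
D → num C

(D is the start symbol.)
Yes, the grammar is LL(1).

For D:
  PREDICT(D → c) = { 'c' }
  PREDICT(D → n) = { 'n' }
  PREDICT(D → num C) = { 'num' }
For C:
  PREDICT(C → n) = { 'n' }
  PREDICT(C → c num '/') = { 'c' }

All predict sets are disjoint. The grammar IS LL(1).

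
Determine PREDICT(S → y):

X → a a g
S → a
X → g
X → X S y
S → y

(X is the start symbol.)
PREDICT(S → y) = (FIRST(RHS) \ {ε}) ∪ (FOLLOW(S) if ε ∈ FIRST(RHS), i.e. RHS ⇒* ε)
FIRST(y) = { 'y' }
ε ∉ FIRST(y), so FOLLOW(S) is not added.
PREDICT(S → y) = { 'y' }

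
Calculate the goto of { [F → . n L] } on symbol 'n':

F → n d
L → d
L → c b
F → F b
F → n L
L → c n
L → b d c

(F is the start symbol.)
{ [F → n . L], [L → . b d c], [L → . c b], [L → . c n], [L → . d] }

GOTO(I, 'n') = CLOSURE({ [A → αX.β] : [A → α.Xβ] ∈ I, X = 'n' })

Items with dot before 'n', with the dot advanced:
  [F → . n L] → [F → n . L]
Closure of the advanced items:
  [F → n . L] has the dot before L: add [L → . d], [L → . c b], [L → . c n], [L → . b d c]

GOTO = { [F → n . L], [L → . b d c], [L → . c b], [L → . c n], [L → . d] }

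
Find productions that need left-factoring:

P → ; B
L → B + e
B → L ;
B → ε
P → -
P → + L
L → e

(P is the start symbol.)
Left-factoring is needed when two productions for the same non-terminal
share a common prefix on the right-hand side.

Productions for P:
  P → ; B
  P → -
  P → + L
Productions for L:
  L → B + e
  L → e
Productions for B:
  B → L ;
  B → ε

No common prefixes found.

Answer: No, left-factoring is not needed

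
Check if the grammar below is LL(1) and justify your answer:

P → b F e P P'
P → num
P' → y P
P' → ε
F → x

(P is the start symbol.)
A grammar is LL(1) if for each non-terminal N with multiple productions, the predict sets of those productions are pairwise disjoint, where PREDICT(N → α) = (FIRST(α) \ {ε}) ∪ (FOLLOW(N) if α ⇒* ε).

Relevant sets:
  FOLLOW(P') = { $, 'y' }

For P:
  PREDICT(P → b F e P P') = { 'b' }
  PREDICT(P → num) = { 'num' }
For P':
  PREDICT(P' → y P) = { 'y' }
  PREDICT(P' → ε) = { $, 'y' }
F has a single production, so nothing to check there.

Conflict found: Predict set conflict for P': { 'y' }
The grammar is NOT LL(1).

Answer: No. Predict set conflict for P': { 'y' }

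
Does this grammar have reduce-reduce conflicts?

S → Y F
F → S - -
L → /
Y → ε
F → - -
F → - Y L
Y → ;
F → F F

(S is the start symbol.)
Yes — I5: [S → Y F .] vs [Y → .]; I9: [F → F F .] vs [Y → .]

A reduce-reduce conflict occurs when an LR(0) state has two complete items [A → α .] and [B → β .] — both call for a reduction, and with no lookahead the parser cannot choose between them.

Augment with S' → S and build the canonical LR(0) collection (I0 = CLOSURE({[S' → . S]}), then GOTO on every symbol after a dot until no new states appear). It has 14 states:
  I0: { [S → . Y F], [S' → . S], [Y → . ;], [Y → .] }  — shift, reduce
  I1: { [Y → ; .] }  — reduce
  I2: { [S' → S .] }  — accept
  I3: { [F → . - -], [F → . - Y L], [F → . F F], [F → . S - -], [S → . Y F], [S → Y . F], [Y → . ;], [Y → .] }  — shift, reduce
  I4: { [F → - . -], [F → - . Y L], [Y → . ;], [Y → .] }  — shift, reduce
  I5: { [F → . - -], [F → . - Y L], [F → . F F], [F → . S - -], [F → F . F], [S → . Y F], [S → Y F .], [Y → . ;], [Y → .] }  — shift, 2 reduces
  I6: { [F → S . - -] }  — shift
  I7: { [F → S - . -] }  — shift
  I8: { [F → S - - .] }  — reduce
  I9: { [F → . - -], [F → . - Y L], [F → . F F], [F → . S - -], [F → F . F], [F → F F .], [S → . Y F], [Y → . ;], [Y → .] }  — shift, 2 reduces
  I10: { [F → - - .] }  — reduce
  I11: { [F → - Y . L], [L → . /] }  — shift
  I12: { [L → / .] }  — reduce
  I13: { [F → - Y L .] }  — reduce

I5 contains complete items [S → Y F .], [Y → .] — reduce-reduce conflict.
I9 contains complete items [F → F F .], [Y → .] — reduce-reduce conflict.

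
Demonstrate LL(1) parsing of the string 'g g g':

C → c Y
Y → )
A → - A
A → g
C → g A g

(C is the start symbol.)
LL(1) parsing maintains a stack (initially the start symbol over $) and the input. At each step: if the stack top is a terminal, match it against the current input token; if it is a non-terminal N, replace it with the RHS of M[N, lookahead] (the unique production whose predict set contains the lookahead).

Stack is shown with the top on the left.

Stack    Input    Action
------------------------
C $      g g g $  output C → g A g
g A g $  g g g $  match 'g'
A g $    g g $    output A → g
g g $    g g $    match 'g'
g $      g $      match 'g'
$        $        accept

The string is accepted.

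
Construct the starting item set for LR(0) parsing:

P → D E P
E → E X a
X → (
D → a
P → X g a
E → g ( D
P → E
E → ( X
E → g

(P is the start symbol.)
First, augment the grammar with P' → P
I₀ = CLOSURE({ [P' → . P] }):
  [P' → . P] has the dot before P: add [P → . D E P], [P → . X g a], [P → . E]
  [P → . D E P] has the dot before D: add [D → . a]
  [P → . X g a] has the dot before X: add [X → . (]
  [P → . E] has the dot before E: add [E → . E X a], [E → . g ( D], [E → . ( X], [E → . g]
No further items can be added.

I₀ = { [D → . a], [E → . ( X], [E → . E X a], [E → . g ( D], [E → . g], [P → . D E P], [P → . E], [P → . X g a], [P' → . P], [X → . (] }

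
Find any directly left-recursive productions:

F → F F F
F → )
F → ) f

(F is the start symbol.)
F → F F F: LEFT RECURSIVE (starts with F)
F → ): starts with ')'
F → ) f: starts with ')'

The grammar has direct left recursion on: F.

Answer: Yes, F is left-recursive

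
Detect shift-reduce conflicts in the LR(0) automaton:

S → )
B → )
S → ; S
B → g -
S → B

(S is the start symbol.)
No shift-reduce conflicts

A shift-reduce conflict occurs when an LR(0) state has both:
  - a complete (reduce) item [A → α .] (dot at the end), and
  - a shift item [B → β . c γ] (dot before a terminal).

Augment with S' → S and build the canonical LR(0) collection (I0 = CLOSURE({[S' → . S]}), then GOTO on every symbol after a dot until no new states appear). It has 8 states:
  I0: { [B → . )], [B → . g -], [S → . )], [S → . ; S], [S → . B], [S' → . S] }  — shift
  I1: { [B → ) .], [S → ) .] }  — 2 reduces
  I2: { [B → . )], [B → . g -], [S → . )], [S → . ; S], [S → . B], [S → ; . S] }  — shift
  I3: { [S → B .] }  — reduce
  I4: { [S' → S .] }  — accept
  I5: { [B → g . -] }  — shift
  I6: { [B → g - .] }  — reduce
  I7: { [S → ; S .] }  — reduce

No state contains both a complete item and a shift item.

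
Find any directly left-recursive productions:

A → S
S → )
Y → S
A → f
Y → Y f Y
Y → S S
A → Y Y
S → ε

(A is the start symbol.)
Direct left recursion occurs when N → N α for some non-terminal N (the right-hand side begins with the left-hand side itself).

A → S: starts with S
S → ): starts with ')'
Y → S: starts with S
A → f: starts with f
Y → Y f Y: LEFT RECURSIVE (starts with Y)
Y → S S: starts with S
A → Y Y: starts with Y
S → ε: starts with ε

The grammar has direct left recursion on: Y.

Answer: Yes, Y is left-recursive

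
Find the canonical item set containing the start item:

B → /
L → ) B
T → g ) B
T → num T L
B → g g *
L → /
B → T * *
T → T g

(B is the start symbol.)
First, augment the grammar with B' → B
I₀ = CLOSURE({ [B' → . B] }):
  [B' → . B] has the dot before B: add [B → . /], [B → . g g *], [B → . T * *]
  [B → . T * *] has the dot before T: add [T → . g ) B], [T → . num T L], [T → . T g]
No further items can be added.

I₀ = { [B → . /], [B → . T * *], [B → . g g *], [B' → . B], [T → . T g], [T → . g ) B], [T → . num T L] }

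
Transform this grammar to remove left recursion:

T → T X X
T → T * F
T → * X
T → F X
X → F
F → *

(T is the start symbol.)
T is directly left-recursive. The standard transformation for
  A → A α₁ | ... | A α_m | β₁ | ... | β_n
is
  A  → β₁ A' | ... | β_n A'
  A' → α₁ A' | ... | α_m A' | ε

T → * X becomes T → * X T'
T → F X becomes T → F X T'
T → T X X becomes T' → X X T'
T → T * F becomes T' → * F T'
Add T' → ε

Productions for other non-terminals are unchanged:
  X → F
  F → *

Resulting grammar:
T → * X T'
T → F X T'
T' → X X T'
T' → * F T'
T' → ε
X → F
F → *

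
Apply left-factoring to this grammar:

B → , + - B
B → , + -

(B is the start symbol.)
B → , + - B'
B' → B
B' → ε

Left-factoring transforms A → αβ₁ | αβ₂ into A → αA' and A' → β₁ | β₂
(α is the longest common prefix among the alternatives). Repeat until
no nonterminal has two alternatives with a common prefix.

Round 1: B has alternatives sharing prefix ', + -'. Introduce B': B → , + - B'
  Add: B' → B
  Add: B' → ε

No remaining common prefixes — done.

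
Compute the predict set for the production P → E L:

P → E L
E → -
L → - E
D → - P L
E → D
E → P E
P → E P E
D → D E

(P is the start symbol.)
PREDICT(P → E L) = (FIRST(RHS) \ {ε}) ∪ (FOLLOW(P) if ε ∈ FIRST(RHS), i.e. RHS ⇒* ε)
FIRST(E) = { '-' }
FIRST(E L) = { '-' }
ε ∉ FIRST(E L), so FOLLOW(P) is not added.
PREDICT(P → E L) = { '-' }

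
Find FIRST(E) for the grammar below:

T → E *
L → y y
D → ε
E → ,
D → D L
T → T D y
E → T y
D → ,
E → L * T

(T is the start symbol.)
{ ',', 'y' }

FIRST sets of the other non-terminals involved (by the same procedure, iterated to a fixed point):
  FIRST(T) = { ',', 'y' }
  FIRST(L) = { 'y' }

From E → ,:
  - ',' is a terminal: add ',' and stop
From E → T y:
  - T is a non-terminal: add FIRST(T) \ {ε} = { ',', 'y' }
    T is not nullable, so stop
From E → L * T:
  - L is a non-terminal: add FIRST(L) \ {ε} = { 'y' }
    L is not nullable, so stop

Collecting: FIRST(E) = { ',', 'y' }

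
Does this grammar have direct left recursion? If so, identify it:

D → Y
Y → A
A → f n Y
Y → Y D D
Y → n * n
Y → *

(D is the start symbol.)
Direct left recursion occurs when N → N α for some non-terminal N (the right-hand side begins with the left-hand side itself).

D → Y: starts with Y
Y → A: starts with A
A → f n Y: starts with f
Y → Y D D: LEFT RECURSIVE (starts with Y)
Y → n * n: starts with n
Y → *: starts with '*'

The grammar has direct left recursion on: Y.

Answer: Yes, Y is left-recursive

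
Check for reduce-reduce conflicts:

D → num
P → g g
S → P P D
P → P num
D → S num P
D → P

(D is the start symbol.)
Yes — I12: [D → num .] vs [P → P num .]

A reduce-reduce conflict occurs when an LR(0) state has two complete items [A → α .] and [B → β .] — both call for a reduction, and with no lookahead the parser cannot choose between them.

Augment with D' → D and build the canonical LR(0) collection (I0 = CLOSURE({[D' → . D]}), then GOTO on every symbol after a dot until no new states appear). It has 13 states:
  I0: { [D → . P], [D → . S num P], [D → . num], [D' → . D], [P → . P num], [P → . g g], [S → . P P D] }  — shift
  I1: { [D' → D .] }  — accept
  I2: { [D → P .], [P → . P num], [P → . g g], [P → P . num], [S → P . P D] }  — shift, reduce
  I3: { [D → S . num P] }  — shift
  I4: { [P → g . g] }  — shift
  I5: { [D → num .] }  — reduce
  I6: { [P → g g .] }  — reduce
  I7: { [D → S num . P], [P → . P num], [P → . g g] }  — shift
  I8: { [D → S num P .], [P → P . num] }  — shift, reduce
  I9: { [P → P num .] }  — reduce
  I10: { [D → . P], [D → . S num P], [D → . num], [P → . P num], [P → . g g], [P → P . num], [S → . P P D], [S → P P . D] }  — shift
  I11: { [S → P P D .] }  — reduce
  I12: { [D → num .], [P → P num .] }  — 2 reduces

I12 contains complete items [D → num .], [P → P num .] — reduce-reduce conflict.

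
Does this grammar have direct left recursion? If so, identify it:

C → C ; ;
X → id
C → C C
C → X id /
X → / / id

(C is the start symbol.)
Yes, C is left-recursive

C → C ; ;: LEFT RECURSIVE (starts with C)
X → id: starts with id
C → C C: LEFT RECURSIVE (starts with C)
C → X id /: starts with X
X → / / id: starts with '/'

The grammar has direct left recursion on: C.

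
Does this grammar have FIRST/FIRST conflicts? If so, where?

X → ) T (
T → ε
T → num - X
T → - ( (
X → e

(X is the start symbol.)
A FIRST/FIRST conflict occurs when two productions N → α and N → β for the same non-terminal have FIRST(α) ∩ FIRST(β) ≠ ∅ (with ε ∈ FIRST of a nullable right-hand side, so two nullable alternatives also conflict).

Productions for X:
  X → ) T (: FIRST = { ')' }
  X → e: FIRST = { 'e' }
Productions for T:
  T → ε: FIRST = { ε }
  T → num - X: FIRST = { 'num' }
  T → - ( (: FIRST = { '-' }

All alternatives of each non-terminal have pairwise disjoint FIRST sets.

Answer: No FIRST/FIRST conflicts.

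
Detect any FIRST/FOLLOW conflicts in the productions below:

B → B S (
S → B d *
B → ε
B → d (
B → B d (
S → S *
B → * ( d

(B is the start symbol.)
A FIRST/FOLLOW conflict occurs when a non-terminal N has a nullable alternative N → β (β ⇒* ε) and another alternative N → α with FIRST(α) ∩ FOLLOW(N) ≠ ∅: on such a lookahead the parser cannot decide between expanding α and letting N vanish via β.

Nullable non-terminals: B.
FIRST sets used below: FIRST(B) = { '*', 'd', ε }, FIRST(S) = { '*', 'd' }

B: nullable alternative(s) B → ε; FOLLOW(B) = { $, '*', 'd' }
  B → B S (: FIRST \ {ε} = { '*', 'd' } — overlaps FOLLOW(B) on { '*', 'd' }: CONFLICT
  B → ε: FIRST \ {ε} = { } — this is the only nullable alternative, skip
  B → d (: FIRST \ {ε} = { 'd' } — overlaps FOLLOW(B) on { 'd' }: CONFLICT
  B → B d (: FIRST \ {ε} = { '*', 'd' } — overlaps FOLLOW(B) on { '*', 'd' }: CONFLICT
  B → * ( d: FIRST \ {ε} = { '*' } — overlaps FOLLOW(B) on { '*' }: CONFLICT

S has no nullable alternative, so no FIRST/FOLLOW check is needed there.

So the grammar has 4 FIRST/FOLLOW conflicts (marked CONFLICT above).

Answer: Yes. B → B S '(' with FOLLOW(B) on { '*', 'd' }; B → d '(' with FOLLOW(B) on { 'd' }; B → B d '(' with FOLLOW(B) on { '*', 'd' }; B → '*' '(' d with FOLLOW(B) on { '*' }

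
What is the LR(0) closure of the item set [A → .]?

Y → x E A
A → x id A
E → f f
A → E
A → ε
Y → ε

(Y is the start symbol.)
To compute CLOSURE, for each item [A → α.Bβ] where B is a non-terminal, add [B → .γ] for all productions B → γ; repeat for the newly added items until nothing changes.

Start with: [A → .]
The dot is at the end, so nothing is added.

CLOSURE = { [A → .] }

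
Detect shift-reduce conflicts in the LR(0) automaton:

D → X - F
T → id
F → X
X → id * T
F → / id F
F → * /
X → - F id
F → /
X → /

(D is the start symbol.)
Yes — I11: [F → / .] vs [F → / . id F]

A shift-reduce conflict occurs when an LR(0) state has both:
  - a complete (reduce) item [A → α .] (dot at the end), and
  - a shift item [B → β . c γ] (dot before a terminal).

Augment with D' → D and build the canonical LR(0) collection (I0 = CLOSURE({[D' → . D]}), then GOTO on every symbol after a dot until no new states appear). It has 19 states:
  I0: { [D → . X - F], [D' → . D], [X → . - F id], [X → . /], [X → . id * T] }  — shift
  I1: { [F → . * /], [F → . / id F], [F → . /], [F → . X], [X → - . F id], [X → . - F id], [X → . /], [X → . id * T] }  — shift
  I2: { [X → / .] }  — reduce
  I3: { [D' → D .] }  — accept
  I4: { [D → X . - F] }  — shift
  I5: { [X → id . * T] }  — shift
  I6: { [T → . id], [X → id * . T] }  — shift
  I7: { [X → id * T .] }  — reduce
  I8: { [T → id .] }  — reduce
  I9: { [D → X - . F], [F → . * /], [F → . / id F], [F → . /], [F → . X], [X → . - F id], [X → . /], [X → . id * T] }  — shift
  I10: { [F → * . /] }  — shift
  I11: { [F → / . id F], [F → / .], [X → / .] }  — shift, 2 reduces
  I12: { [D → X - F .] }  — reduce
  I13: { [F → X .] }  — reduce
  I14: { [F → . * /], [F → . / id F], [F → . /], [F → . X], [F → / id . F], [X → . - F id], [X → . /], [X → . id * T] }  — shift
  I15: { [F → / id F .] }  — reduce
  I16: { [F → * / .] }  — reduce
  I17: { [X → - F . id] }  — shift
  I18: { [X → - F id .] }  — reduce

I11 contains reduce items [F → / .], [X → / .] and shift item [F → / . id F] — shift-reduce conflict.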